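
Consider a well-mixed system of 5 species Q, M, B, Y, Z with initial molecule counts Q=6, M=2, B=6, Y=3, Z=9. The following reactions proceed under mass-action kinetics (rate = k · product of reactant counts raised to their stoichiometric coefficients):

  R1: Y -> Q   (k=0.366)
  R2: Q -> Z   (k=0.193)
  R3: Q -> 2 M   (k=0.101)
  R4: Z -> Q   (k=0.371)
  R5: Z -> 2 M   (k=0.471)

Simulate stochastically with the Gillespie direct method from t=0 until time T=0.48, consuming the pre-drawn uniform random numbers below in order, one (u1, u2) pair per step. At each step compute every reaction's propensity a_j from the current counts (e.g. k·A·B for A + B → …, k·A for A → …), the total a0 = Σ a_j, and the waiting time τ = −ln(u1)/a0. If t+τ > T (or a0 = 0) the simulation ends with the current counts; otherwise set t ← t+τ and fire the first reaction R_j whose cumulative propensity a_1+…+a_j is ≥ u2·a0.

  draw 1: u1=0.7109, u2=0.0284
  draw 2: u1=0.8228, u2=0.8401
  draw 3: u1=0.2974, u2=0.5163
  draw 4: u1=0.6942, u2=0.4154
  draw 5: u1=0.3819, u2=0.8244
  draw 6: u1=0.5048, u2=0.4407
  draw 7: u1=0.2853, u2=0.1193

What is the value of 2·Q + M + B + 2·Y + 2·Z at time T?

Value at T = 44

Check how each reaction changes W = 2·Q + M + B + 2·Y + 2·Z (weight of products minus weight of reactants):
R1: Y -> Q: (2·1) − (2·1) = 2 − 2 = 0
R2: Q -> Z: (2·1) − (2·1) = 2 − 2 = 0
R3: Q -> 2 M: (1·2) − (2·1) = 2 − 2 = 0
R4: Z -> Q: (2·1) − (2·1) = 2 − 2 = 0
R5: Z -> 2 M: (1·2) − (2·1) = 2 − 2 = 0
Every reaction leaves W unchanged, so W is conserved and no simulation is needed: W(T) = W(0) = 2·6 + 2 + 6 + 2·3 + 2·9 = 44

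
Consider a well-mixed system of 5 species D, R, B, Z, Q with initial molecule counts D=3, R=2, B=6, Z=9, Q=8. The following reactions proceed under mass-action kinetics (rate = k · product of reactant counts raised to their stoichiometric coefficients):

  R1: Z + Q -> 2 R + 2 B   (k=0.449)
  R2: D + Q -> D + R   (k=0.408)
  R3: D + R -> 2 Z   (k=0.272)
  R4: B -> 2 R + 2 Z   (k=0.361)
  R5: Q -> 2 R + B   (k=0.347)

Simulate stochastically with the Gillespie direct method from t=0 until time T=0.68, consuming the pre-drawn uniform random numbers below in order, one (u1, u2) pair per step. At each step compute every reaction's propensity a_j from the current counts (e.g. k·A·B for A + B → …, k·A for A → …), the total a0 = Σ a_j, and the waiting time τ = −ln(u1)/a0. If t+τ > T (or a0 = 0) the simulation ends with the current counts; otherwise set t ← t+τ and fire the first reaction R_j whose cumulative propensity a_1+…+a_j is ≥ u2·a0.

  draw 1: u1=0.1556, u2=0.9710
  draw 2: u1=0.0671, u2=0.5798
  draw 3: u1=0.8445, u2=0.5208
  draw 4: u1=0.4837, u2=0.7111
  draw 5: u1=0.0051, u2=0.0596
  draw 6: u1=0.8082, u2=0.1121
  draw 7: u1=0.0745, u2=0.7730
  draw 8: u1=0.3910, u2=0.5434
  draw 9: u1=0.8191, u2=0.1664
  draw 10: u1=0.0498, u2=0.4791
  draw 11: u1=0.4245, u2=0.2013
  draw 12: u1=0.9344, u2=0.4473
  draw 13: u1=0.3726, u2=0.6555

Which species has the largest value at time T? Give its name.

Dominant species at T: R

t=0.000: D=3 R=2 B=6 Z=9 Q=8
Draw 1: a1=32.328, a2=9.792, a3=1.632, a4=2.166, a5=2.776, a0=48.694; τ=−ln(0.1556)/48.694=0.038 → t=0.038; u2·a0=0.9710·48.694=47.282; a1+…+a4=45.918 < 47.282 ≤ a1+…+a5=48.694 → R5 fires; D=3 R=4 B=7 Z=9 Q=7
Draw 2: a1=28.287, a2=8.568, a3=3.264, a4=2.527, a5=2.429, a0=45.075; τ=−ln(0.0671)/45.075=0.060 → t=0.098; u2·a0=0.5798·45.075=26.134 ≤ a1=28.287 → R1 fires; D=3 R=6 B=9 Z=8 Q=6
Draw 3: a1=21.552, a2=7.344, a3=4.896, a4=3.249, a5=2.082, a0=39.123; τ=−ln(0.8445)/39.123=0.004 → t=0.102; u2·a0=0.5208·39.123=20.375 ≤ a1=21.552 → R1 fires; D=3 R=8 B=11 Z=7 Q=5
Draw 4: a1=15.715, a2=6.120, a3=6.528, a4=3.971, a5=1.735, a0=34.069; τ=−ln(0.4837)/34.069=0.021 → t=0.124; u2·a0=0.7111·34.069=24.226; a1+a2=21.835 < 24.226 ≤ a1+…+a3=28.363 → R3 fires; D=2 R=7 B=11 Z=9 Q=5
Draw 5: a1=20.205, a2=4.080, a3=3.808, a4=3.971, a5=1.735, a0=33.799; τ=−ln(0.0051)/33.799=0.156 → t=0.280; u2·a0=0.0596·33.799=2.014 ≤ a1=20.205 → R1 fires; D=2 R=9 B=13 Z=8 Q=4
Draw 6: a1=14.368, a2=3.264, a3=4.896, a4=4.693, a5=1.388, a0=28.609; τ=−ln(0.8082)/28.609=0.007 → t=0.287; u2·a0=0.1121·28.609=3.207 ≤ a1=14.368 → R1 fires; D=2 R=11 B=15 Z=7 Q=3
Draw 7: a1=9.429, a2=2.448, a3=5.984, a4=5.415, a5=1.041, a0=24.317; τ=−ln(0.0745)/24.317=0.107 → t=0.394; u2·a0=0.7730·24.317=18.797; a1+…+a3=17.861 < 18.797 ≤ a1+…+a4=23.276 → R4 fires; D=2 R=13 B=14 Z=9 Q=3
Draw 8: a1=12.123, a2=2.448, a3=7.072, a4=5.054, a5=1.041, a0=27.738; τ=−ln(0.3910)/27.738=0.034 → t=0.428; u2·a0=0.5434·27.738=15.073; a1+a2=14.571 < 15.073 ≤ a1+…+a3=21.643 → R3 fires; D=1 R=12 B=14 Z=11 Q=3
Draw 9: a1=14.817, a2=1.224, a3=3.264, a4=5.054, a5=1.041, a0=25.400; τ=−ln(0.8191)/25.400=0.008 → t=0.436; u2·a0=0.1664·25.400=4.227 ≤ a1=14.817 → R1 fires; D=1 R=14 B=16 Z=10 Q=2
Draw 10: a1=8.980, a2=0.816, a3=3.808, a4=5.776, a5=0.694, a0=20.074; τ=−ln(0.0498)/20.074=0.149 → t=0.585; u2·a0=0.4791·20.074=9.617; a1=8.980 < 9.617 ≤ a1+a2=9.796 → R2 fires; D=1 R=15 B=16 Z=10 Q=1
Draw 11: a1=4.490, a2=0.408, a3=4.080, a4=5.776, a5=0.347, a0=15.101; τ=−ln(0.4245)/15.101=0.057 → t=0.642; u2·a0=0.2013·15.101=3.040 ≤ a1=4.490 → R1 fires; D=1 R=17 B=18 Z=9 Q=0
Draw 12: a1=0.000, a2=0.000, a3=4.624, a4=6.498, a5=0.000, a0=11.122; τ=−ln(0.9344)/11.122=0.006 → t=0.648; u2·a0=0.4473·11.122=4.975; a1+…+a3=4.624 < 4.975 ≤ a1+…+a4=11.122 → R4 fires; D=1 R=19 B=17 Z=11 Q=0
Draw 13: a1=0.000, a2=0.000, a3=5.168, a4=6.137, a5=0.000, a0=11.305; τ=−ln(0.3726)/11.305=0.087 → t=0.736 > T=0.68: stop.
At T=0.68: D=1 R=19 B=17 Z=11 Q=0; the largest is R.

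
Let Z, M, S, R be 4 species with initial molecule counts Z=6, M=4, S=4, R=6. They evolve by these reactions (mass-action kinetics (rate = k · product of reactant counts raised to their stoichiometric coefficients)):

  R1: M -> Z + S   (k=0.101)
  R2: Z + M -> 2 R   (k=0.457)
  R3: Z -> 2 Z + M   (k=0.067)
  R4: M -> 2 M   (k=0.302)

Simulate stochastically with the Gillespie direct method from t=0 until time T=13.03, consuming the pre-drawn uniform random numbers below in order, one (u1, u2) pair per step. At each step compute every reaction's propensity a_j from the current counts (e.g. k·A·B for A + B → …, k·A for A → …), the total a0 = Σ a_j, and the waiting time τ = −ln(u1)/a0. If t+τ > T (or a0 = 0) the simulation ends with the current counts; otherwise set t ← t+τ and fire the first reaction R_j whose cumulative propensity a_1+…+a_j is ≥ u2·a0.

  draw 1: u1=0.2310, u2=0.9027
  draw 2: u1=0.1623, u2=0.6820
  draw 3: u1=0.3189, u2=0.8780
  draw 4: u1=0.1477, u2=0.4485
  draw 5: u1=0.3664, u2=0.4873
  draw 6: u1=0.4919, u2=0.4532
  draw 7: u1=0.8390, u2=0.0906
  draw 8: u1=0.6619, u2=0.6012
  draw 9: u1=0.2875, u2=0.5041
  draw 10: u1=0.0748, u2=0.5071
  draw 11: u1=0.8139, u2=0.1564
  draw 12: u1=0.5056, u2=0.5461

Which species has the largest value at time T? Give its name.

Dominant species at T: R

t=0.000: Z=6 M=4 S=4 R=6
Draw 1: a1=0.404, a2=10.968, a3=0.402, a4=1.208, a0=12.982; τ=−ln(0.2310)/12.982=0.113 → t=0.113; u2·a0=0.9027·12.982=11.719; a1+a2=11.372 < 11.719 ≤ a1+…+a3=11.774 → R3 fires; Z=7 M=5 S=4 R=6
Draw 2: a1=0.505, a2=15.995, a3=0.469, a4=1.510, a0=18.479; τ=−ln(0.1623)/18.479=0.098 → t=0.211; u2·a0=0.6820·18.479=12.603; a1=0.505 < 12.603 ≤ a1+a2=16.500 → R2 fires; Z=6 M=4 S=4 R=8
Draw 3: a1=0.404, a2=10.968, a3=0.402, a4=1.208, a0=12.982; τ=−ln(0.3189)/12.982=0.088 → t=0.299; u2·a0=0.8780·12.982=11.398; a1+a2=11.372 < 11.398 ≤ a1+…+a3=11.774 → R3 fires; Z=7 M=5 S=4 R=8
Draw 4: a1=0.505, a2=15.995, a3=0.469, a4=1.510, a0=18.479; τ=−ln(0.1477)/18.479=0.103 → t=0.403; u2·a0=0.4485·18.479=8.288; a1=0.505 < 8.288 ≤ a1+a2=16.500 → R2 fires; Z=6 M=4 S=4 R=10
Draw 5: a1=0.404, a2=10.968, a3=0.402, a4=1.208, a0=12.982; τ=−ln(0.3664)/12.982=0.077 → t=0.480; u2·a0=0.4873·12.982=6.326; a1=0.404 < 6.326 ≤ a1+a2=11.372 → R2 fires; Z=5 M=3 S=4 R=12
Draw 6: a1=0.303, a2=6.855, a3=0.335, a4=0.906, a0=8.399; τ=−ln(0.4919)/8.399=0.084 → t=0.565; u2·a0=0.4532·8.399=3.806; a1=0.303 < 3.806 ≤ a1+a2=7.158 → R2 fires; Z=4 M=2 S=4 R=14
Draw 7: a1=0.202, a2=3.656, a3=0.268, a4=0.604, a0=4.730; τ=−ln(0.8390)/4.730=0.037 → t=0.602; u2·a0=0.0906·4.730=0.429; a1=0.202 < 0.429 ≤ a1+a2=3.858 → R2 fires; Z=3 M=1 S=4 R=16
Draw 8: a1=0.101, a2=1.371, a3=0.201, a4=0.302, a0=1.975; τ=−ln(0.6619)/1.975=0.209 → t=0.811; u2·a0=0.6012·1.975=1.187; a1=0.101 < 1.187 ≤ a1+a2=1.472 → R2 fires; Z=2 M=0 S=4 R=18
Draw 9: a1=0.000, a2=0.000, a3=0.134, a4=0.000, a0=0.134; τ=−ln(0.2875)/0.134=9.302 → t=10.113; u2·a0=0.5041·0.134=0.068; a1+a2=0.000 < 0.068 ≤ a1+…+a3=0.134 → R3 fires; Z=3 M=1 S=4 R=18
Draw 10: a1=0.101, a2=1.371, a3=0.201, a4=0.302, a0=1.975; τ=−ln(0.0748)/1.975=1.313 → t=11.426; u2·a0=0.5071·1.975=1.002; a1=0.101 < 1.002 ≤ a1+a2=1.472 → R2 fires; Z=2 M=0 S=4 R=20
Draw 11: a1=0.000, a2=0.000, a3=0.134, a4=0.000, a0=0.134; τ=−ln(0.8139)/0.134=1.537 → t=12.963; u2·a0=0.1564·0.134=0.021; a1+a2=0.000 < 0.021 ≤ a1+…+a3=0.134 → R3 fires; Z=3 M=1 S=4 R=20
Draw 12: a1=0.101, a2=1.371, a3=0.201, a4=0.302, a0=1.975; τ=−ln(0.5056)/1.975=0.345 → t=13.308 > T=13.03: stop.
At T=13.03: Z=3 M=1 S=4 R=20; the largest is R.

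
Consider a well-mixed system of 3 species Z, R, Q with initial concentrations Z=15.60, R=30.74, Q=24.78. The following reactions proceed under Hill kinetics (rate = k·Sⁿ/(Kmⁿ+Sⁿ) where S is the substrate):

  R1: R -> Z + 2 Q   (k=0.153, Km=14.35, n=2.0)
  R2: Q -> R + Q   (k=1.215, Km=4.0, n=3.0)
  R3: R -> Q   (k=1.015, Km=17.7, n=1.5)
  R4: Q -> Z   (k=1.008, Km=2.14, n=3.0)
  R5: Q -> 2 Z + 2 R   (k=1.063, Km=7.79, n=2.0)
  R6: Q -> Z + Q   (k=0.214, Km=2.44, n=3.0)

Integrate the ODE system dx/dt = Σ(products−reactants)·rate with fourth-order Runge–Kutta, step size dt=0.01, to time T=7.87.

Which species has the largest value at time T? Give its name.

Dominant species at T: R

RK4 with dt=0.01: 787 steps to T=7.87. Trajectory (selected grid times):
t=0.00: Z=15.60 R=30.74 Q=24.78
t=0.87: Z=18.45 R=32.74 Q=23.91
t=1.75: Z=21.32 R=34.72 Q=23.06
t=2.62: Z=24.15 R=36.66 Q=22.24
t=3.50: Z=27.01 R=38.59 Q=21.43
t=4.37: Z=29.81 R=40.47 Q=20.66
t=5.25: Z=32.64 R=42.34 Q=19.89
t=6.12: Z=35.41 R=44.17 Q=19.16
t=7.00: Z=38.21 R=45.98 Q=18.44
t=7.87: Z=40.95 R=47.75 Q=17.74
At T=7.87: Z=40.95 R=47.75 Q=17.74; the largest is R.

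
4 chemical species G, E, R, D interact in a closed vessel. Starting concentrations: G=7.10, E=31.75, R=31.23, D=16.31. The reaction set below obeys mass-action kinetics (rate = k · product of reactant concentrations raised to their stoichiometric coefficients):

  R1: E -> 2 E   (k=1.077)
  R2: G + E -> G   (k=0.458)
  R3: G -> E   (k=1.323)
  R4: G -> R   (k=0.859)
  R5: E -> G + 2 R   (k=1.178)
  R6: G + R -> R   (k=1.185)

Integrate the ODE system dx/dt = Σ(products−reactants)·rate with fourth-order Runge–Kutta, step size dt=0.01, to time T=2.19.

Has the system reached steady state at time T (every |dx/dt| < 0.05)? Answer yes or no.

Steady state at T: no

RK4 with dt=0.01: 219 steps to T=2.19. Trajectory (selected grid times):
t=0.00: G=7.10 E=31.75 R=31.23 D=16.31
t=0.24: G=0.56 E=27.11 R=47.64 D=16.31
t=0.49: G=0.39 E=25.20 R=63.12 D=16.31
t=0.73: G=0.30 E=23.79 R=77.03 D=16.31
t=0.97: G=0.25 E=22.62 R=90.20 D=16.31
t=1.22: G=0.21 E=21.57 R=103.26 D=16.31
t=1.46: G=0.18 E=20.68 R=115.23 D=16.31
t=1.70: G=0.15 E=19.87 R=126.73 D=16.31
t=1.95: G=0.14 E=19.10 R=138.24 D=16.31
t=2.19: G=0.12 E=18.43 R=148.87 D=16.31
Rates at T: R1=19.8440, R2=1.0281, R3=0.1612, R4=0.1047, R5=21.7049, R6=21.4925
dx/dt at T (Σ net stoichiometry × rate): G=-0.0534, E=-2.7279, R=+43.5145, D=+0.0000
Largest |dx/dt| is |+43.5145| (R) ≥ 0.05 → not steady.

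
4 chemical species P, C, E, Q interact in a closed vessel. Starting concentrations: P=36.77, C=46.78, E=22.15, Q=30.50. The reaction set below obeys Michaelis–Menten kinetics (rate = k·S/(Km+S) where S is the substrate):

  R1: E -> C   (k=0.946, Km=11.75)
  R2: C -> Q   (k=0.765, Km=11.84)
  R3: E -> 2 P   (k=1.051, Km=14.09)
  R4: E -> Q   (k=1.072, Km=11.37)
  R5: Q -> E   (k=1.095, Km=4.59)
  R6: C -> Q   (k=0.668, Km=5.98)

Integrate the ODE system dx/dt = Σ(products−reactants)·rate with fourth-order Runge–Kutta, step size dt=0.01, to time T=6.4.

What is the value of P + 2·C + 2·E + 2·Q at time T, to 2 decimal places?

Check how each reaction changes W = P + 2·C + 2·E + 2·Q (weight of products minus weight of reactants):
R1: E -> C: (2·1) − (2·1) = 2 − 2 = 0
R2: C -> Q: (2·1) − (2·1) = 2 − 2 = 0
R3: E -> 2 P: (1·2) − (2·1) = 2 − 2 = 0
R4: E -> Q: (2·1) − (2·1) = 2 − 2 = 0
R5: Q -> E: (2·1) − (2·1) = 2 − 2 = 0
R6: C -> Q: (2·1) − (2·1) = 2 − 2 = 0
Every reaction leaves W unchanged, so W is conserved and no simulation is needed: W(T) = W(0) = 36.77 + 2·46.78 + 2·22.15 + 2·30.50 = 235.63

Value at T = 235.63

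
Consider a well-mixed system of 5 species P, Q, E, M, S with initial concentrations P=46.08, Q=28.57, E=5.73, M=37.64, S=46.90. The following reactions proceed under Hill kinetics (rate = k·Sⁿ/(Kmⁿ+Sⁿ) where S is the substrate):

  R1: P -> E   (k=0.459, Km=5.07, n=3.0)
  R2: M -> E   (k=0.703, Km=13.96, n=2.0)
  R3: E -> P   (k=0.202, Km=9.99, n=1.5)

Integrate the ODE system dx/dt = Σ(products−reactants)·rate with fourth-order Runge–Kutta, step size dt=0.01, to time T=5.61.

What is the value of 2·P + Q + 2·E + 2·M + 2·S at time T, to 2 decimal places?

Check how each reaction changes W = 2·P + Q + 2·E + 2·M + 2·S (weight of products minus weight of reactants):
R1: P -> E: (2·1) − (2·1) = 2 − 2 = 0
R2: M -> E: (2·1) − (2·1) = 2 − 2 = 0
R3: E -> P: (2·1) − (2·1) = 2 − 2 = 0
Every reaction leaves W unchanged, so W is conserved and no simulation is needed: W(T) = W(0) = 2·46.08 + 28.57 + 2·5.73 + 2·37.64 + 2·46.90 = 301.27

Value at T = 301.27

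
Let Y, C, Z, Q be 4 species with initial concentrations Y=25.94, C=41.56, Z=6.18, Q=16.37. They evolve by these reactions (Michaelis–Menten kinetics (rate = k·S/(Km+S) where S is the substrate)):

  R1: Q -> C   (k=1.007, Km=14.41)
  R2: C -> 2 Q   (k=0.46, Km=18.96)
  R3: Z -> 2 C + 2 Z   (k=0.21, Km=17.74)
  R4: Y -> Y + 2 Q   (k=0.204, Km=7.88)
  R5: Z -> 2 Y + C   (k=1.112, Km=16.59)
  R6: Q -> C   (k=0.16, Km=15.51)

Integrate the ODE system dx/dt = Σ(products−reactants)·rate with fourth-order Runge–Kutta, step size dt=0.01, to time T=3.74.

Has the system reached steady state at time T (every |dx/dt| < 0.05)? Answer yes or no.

RK4 with dt=0.01: 374 steps to T=3.74. Trajectory (selected grid times):
t=0.00: Y=25.94 C=41.56 Z=6.18 Q=16.37
t=0.42: Y=26.19 C=41.86 Z=6.08 Q=16.51
t=0.83: Y=26.43 C=42.15 Z=5.98 Q=16.64
t=1.25: Y=26.68 C=42.44 Z=5.88 Q=16.78
t=1.66: Y=26.92 C=42.73 Z=5.78 Q=16.91
t=2.08: Y=27.16 C=43.02 Z=5.68 Q=17.05
t=2.49: Y=27.39 C=43.31 Z=5.59 Q=17.18
t=2.91: Y=27.62 C=43.60 Z=5.49 Q=17.32
t=3.32: Y=27.85 C=43.88 Z=5.40 Q=17.45
t=3.74: Y=28.08 C=44.17 Z=5.30 Q=17.59
Rates at T: R1=0.5535, R2=0.3218, R3=0.0483, R4=0.1593, R5=0.2694, R6=0.0850
dx/dt at T (Σ net stoichiometry × rate): Y=+0.5388, C=+0.6827, Z=-0.2211, Q=+0.3238
Largest |dx/dt| is |+0.6827| (C) ≥ 0.05 → not steady.

Steady state at T: no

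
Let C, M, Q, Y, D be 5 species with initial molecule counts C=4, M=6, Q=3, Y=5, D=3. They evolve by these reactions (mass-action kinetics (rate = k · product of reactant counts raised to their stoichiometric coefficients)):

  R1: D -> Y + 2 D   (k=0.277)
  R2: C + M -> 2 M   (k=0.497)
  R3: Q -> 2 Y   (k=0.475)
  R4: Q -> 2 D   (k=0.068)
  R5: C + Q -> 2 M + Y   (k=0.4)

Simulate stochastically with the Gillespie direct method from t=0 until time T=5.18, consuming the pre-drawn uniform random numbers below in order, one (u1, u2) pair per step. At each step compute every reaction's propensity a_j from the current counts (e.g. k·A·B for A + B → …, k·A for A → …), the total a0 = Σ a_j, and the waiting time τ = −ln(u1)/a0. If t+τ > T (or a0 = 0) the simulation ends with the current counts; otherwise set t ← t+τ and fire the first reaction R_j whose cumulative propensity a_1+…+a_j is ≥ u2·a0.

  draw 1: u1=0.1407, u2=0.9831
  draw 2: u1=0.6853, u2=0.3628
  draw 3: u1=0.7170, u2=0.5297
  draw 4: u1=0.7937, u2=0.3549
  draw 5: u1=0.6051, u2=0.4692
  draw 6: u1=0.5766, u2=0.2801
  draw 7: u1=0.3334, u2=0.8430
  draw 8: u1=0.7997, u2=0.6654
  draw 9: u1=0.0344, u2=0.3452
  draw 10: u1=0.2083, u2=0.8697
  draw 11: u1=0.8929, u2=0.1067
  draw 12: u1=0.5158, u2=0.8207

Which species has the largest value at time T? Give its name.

t=0.000: C=4 M=6 Q=3 Y=5 D=3
Draw 1: a1=0.831, a2=11.928, a3=1.425, a4=0.204, a5=4.800, a0=19.188; τ=−ln(0.1407)/19.188=0.102 → t=0.102; u2·a0=0.9831·19.188=18.864; a1+…+a4=14.388 < 18.864 ≤ a1+…+a5=19.188 → R5 fires; C=3 M=8 Q=2 Y=6 D=3
Draw 2: a1=0.831, a2=11.928, a3=0.950, a4=0.136, a5=2.400, a0=16.245; τ=−ln(0.6853)/16.245=0.023 → t=0.125; u2·a0=0.3628·16.245=5.894; a1=0.831 < 5.894 ≤ a1+a2=12.759 → R2 fires; C=2 M=9 Q=2 Y=6 D=3
Draw 3: a1=0.831, a2=8.946, a3=0.950, a4=0.136, a5=1.600, a0=12.463; τ=−ln(0.7170)/12.463=0.027 → t=0.152; u2·a0=0.5297·12.463=6.602; a1=0.831 < 6.602 ≤ a1+a2=9.777 → R2 fires; C=1 M=10 Q=2 Y=6 D=3
Draw 4: a1=0.831, a2=4.970, a3=0.950, a4=0.136, a5=0.800, a0=7.687; τ=−ln(0.7937)/7.687=0.030 → t=0.182; u2·a0=0.3549·7.687=2.728; a1=0.831 < 2.728 ≤ a1+a2=5.801 → R2 fires; C=0 M=11 Q=2 Y=6 D=3
Draw 5: a1=0.831, a2=0.000, a3=0.950, a4=0.136, a5=0.000, a0=1.917; τ=−ln(0.6051)/1.917=0.262 → t=0.444; u2·a0=0.4692·1.917=0.899; a1+a2=0.831 < 0.899 ≤ a1+…+a3=1.781 → R3 fires; C=0 M=11 Q=1 Y=8 D=3
Draw 6: a1=0.831, a2=0.000, a3=0.475, a4=0.068, a5=0.000, a0=1.374; τ=−ln(0.5766)/1.374=0.401 → t=0.845; u2·a0=0.2801·1.374=0.385 ≤ a1=0.831 → R1 fires; C=0 M=11 Q=1 Y=9 D=4
Draw 7: a1=1.108, a2=0.000, a3=0.475, a4=0.068, a5=0.000, a0=1.651; τ=−ln(0.3334)/1.651=0.665 → t=1.510; u2·a0=0.8430·1.651=1.392; a1+a2=1.108 < 1.392 ≤ a1+…+a3=1.583 → R3 fires; C=0 M=11 Q=0 Y=11 D=4
Draw 8: a1=1.108, a2=0.000, a3=0.000, a4=0.000, a5=0.000, a0=1.108; τ=−ln(0.7997)/1.108=0.202 → t=1.712; u2·a0=0.6654·1.108=0.737 ≤ a1=1.108 → R1 fires; C=0 M=11 Q=0 Y=12 D=5
Draw 9: a1=1.385, a2=0.000, a3=0.000, a4=0.000, a5=0.000, a0=1.385; τ=−ln(0.0344)/1.385=2.433 → t=4.145; u2·a0=0.3452·1.385=0.478 ≤ a1=1.385 → R1 fires; C=0 M=11 Q=0 Y=13 D=6
Draw 10: a1=1.662, a2=0.000, a3=0.000, a4=0.000, a5=0.000, a0=1.662; τ=−ln(0.2083)/1.662=0.944 → t=5.089; u2·a0=0.8697·1.662=1.445 ≤ a1=1.662 → R1 fires; C=0 M=11 Q=0 Y=14 D=7
Draw 11: a1=1.939, a2=0.000, a3=0.000, a4=0.000, a5=0.000, a0=1.939; τ=−ln(0.8929)/1.939=0.058 → t=5.147; u2·a0=0.1067·1.939=0.207 ≤ a1=1.939 → R1 fires; C=0 M=11 Q=0 Y=15 D=8
Draw 12: a1=2.216, a2=0.000, a3=0.000, a4=0.000, a5=0.000, a0=2.216; τ=−ln(0.5158)/2.216=0.299 → t=5.446 > T=5.18: stop.
At T=5.18: C=0 M=11 Q=0 Y=15 D=8; the largest is Y.

Dominant species at T: Y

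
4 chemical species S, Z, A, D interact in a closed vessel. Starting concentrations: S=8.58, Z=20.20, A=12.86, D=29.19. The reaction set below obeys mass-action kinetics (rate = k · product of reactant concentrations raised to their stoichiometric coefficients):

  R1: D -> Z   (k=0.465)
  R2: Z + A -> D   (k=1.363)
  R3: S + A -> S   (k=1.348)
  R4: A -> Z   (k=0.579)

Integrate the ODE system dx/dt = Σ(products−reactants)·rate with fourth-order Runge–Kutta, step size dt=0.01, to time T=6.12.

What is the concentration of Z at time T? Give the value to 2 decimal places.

RK4 with dt=0.01: 612 steps to T=6.12. Trajectory (selected grid times):
t=0.00: S=8.58 Z=20.20 A=12.86 D=29.19
t=0.68: S=8.58 Z=22.18 A=0.00 D=27.42
t=1.36: S=8.58 Z=29.62 A=0.00 D=19.99
t=2.04: S=8.58 Z=35.04 A=0.00 D=14.57
t=2.72: S=8.58 Z=38.99 A=0.00 D=10.62
t=3.40: S=8.58 Z=41.86 A=0.00 D=7.74
t=4.08: S=8.58 Z=43.96 A=0.00 D=5.64
t=4.76: S=8.58 Z=45.49 A=0.00 D=4.11
t=5.44: S=8.58 Z=46.61 A=0.00 D=3.00
t=6.12: S=8.58 Z=47.42 A=0.00 D=2.19
Read off Z at T=6.12: 47.42

Z at T = 47.42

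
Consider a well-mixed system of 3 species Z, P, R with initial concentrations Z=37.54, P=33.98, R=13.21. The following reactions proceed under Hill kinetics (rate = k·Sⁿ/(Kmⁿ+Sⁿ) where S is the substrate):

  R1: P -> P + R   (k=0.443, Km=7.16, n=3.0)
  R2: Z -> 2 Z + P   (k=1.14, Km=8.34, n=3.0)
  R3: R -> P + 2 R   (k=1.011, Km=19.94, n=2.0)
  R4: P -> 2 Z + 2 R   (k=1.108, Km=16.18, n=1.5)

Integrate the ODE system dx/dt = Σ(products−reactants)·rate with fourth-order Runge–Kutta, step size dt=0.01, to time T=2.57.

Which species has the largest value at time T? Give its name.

Dominant species at T: Z

RK4 with dt=0.01: 257 steps to T=2.57. Trajectory (selected grid times):
t=0.00: Z=37.54 P=33.98 R=13.21
t=0.29: Z=38.35 P=34.16 R=13.91
t=0.57: Z=39.14 P=34.34 R=14.60
t=0.86: Z=39.95 P=34.53 R=15.32
t=1.14: Z=40.74 P=34.71 R=16.02
t=1.43: Z=41.55 P=34.92 R=16.76
t=1.71: Z=42.34 P=35.12 R=17.47
t=2.00: Z=43.16 P=35.33 R=18.22
t=2.28: Z=43.95 P=35.54 R=18.95
t=2.57: Z=44.77 P=35.77 R=19.71
At T=2.57: Z=44.77 P=35.77 R=19.71; the largest is Z.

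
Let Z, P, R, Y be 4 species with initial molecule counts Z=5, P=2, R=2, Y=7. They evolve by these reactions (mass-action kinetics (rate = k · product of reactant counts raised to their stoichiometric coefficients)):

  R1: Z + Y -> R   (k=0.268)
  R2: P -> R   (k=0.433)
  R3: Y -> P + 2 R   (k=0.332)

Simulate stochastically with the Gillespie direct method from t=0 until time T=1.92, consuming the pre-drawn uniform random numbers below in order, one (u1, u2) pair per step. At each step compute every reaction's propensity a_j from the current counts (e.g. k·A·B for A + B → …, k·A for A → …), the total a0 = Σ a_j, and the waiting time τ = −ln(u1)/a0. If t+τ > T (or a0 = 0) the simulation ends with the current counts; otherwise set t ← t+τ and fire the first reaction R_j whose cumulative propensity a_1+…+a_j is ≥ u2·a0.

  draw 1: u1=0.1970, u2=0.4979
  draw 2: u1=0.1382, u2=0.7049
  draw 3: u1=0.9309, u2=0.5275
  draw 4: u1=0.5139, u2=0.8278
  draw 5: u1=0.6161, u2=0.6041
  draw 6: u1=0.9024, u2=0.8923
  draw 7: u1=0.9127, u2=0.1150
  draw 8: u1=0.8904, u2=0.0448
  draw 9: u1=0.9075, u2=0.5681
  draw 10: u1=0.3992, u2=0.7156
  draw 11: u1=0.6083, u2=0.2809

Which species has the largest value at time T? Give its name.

t=0.000: Z=5 P=2 R=2 Y=7
Draw 1: a1=9.380, a2=0.866, a3=2.324, a0=12.570; τ=−ln(0.1970)/12.570=0.129 → t=0.129; u2·a0=0.4979·12.570=6.259 ≤ a1=9.380 → R1 fires; Z=4 P=2 R=3 Y=6
Draw 2: a1=6.432, a2=0.866, a3=1.992, a0=9.290; τ=−ln(0.1382)/9.290=0.213 → t=0.342; u2·a0=0.7049·9.290=6.549; a1=6.432 < 6.549 ≤ a1+a2=7.298 → R2 fires; Z=4 P=1 R=4 Y=6
Draw 3: a1=6.432, a2=0.433, a3=1.992, a0=8.857; τ=−ln(0.9309)/8.857=0.008 → t=0.350; u2·a0=0.5275·8.857=4.672 ≤ a1=6.432 → R1 fires; Z=3 P=1 R=5 Y=5
Draw 4: a1=4.020, a2=0.433, a3=1.660, a0=6.113; τ=−ln(0.5139)/6.113=0.109 → t=0.459; u2·a0=0.8278·6.113=5.060; a1+a2=4.453 < 5.060 ≤ a1+…+a3=6.113 → R3 fires; Z=3 P=2 R=7 Y=4
Draw 5: a1=3.216, a2=0.866, a3=1.328, a0=5.410; τ=−ln(0.6161)/5.410=0.090 → t=0.549; u2·a0=0.6041·5.410=3.268; a1=3.216 < 3.268 ≤ a1+a2=4.082 → R2 fires; Z=3 P=1 R=8 Y=4
Draw 6: a1=3.216, a2=0.433, a3=1.328, a0=4.977; τ=−ln(0.9024)/4.977=0.021 → t=0.569; u2·a0=0.8923·4.977=4.441; a1+a2=3.649 < 4.441 ≤ a1+…+a3=4.977 → R3 fires; Z=3 P=2 R=10 Y=3
Draw 7: a1=2.412, a2=0.866, a3=0.996, a0=4.274; τ=−ln(0.9127)/4.274=0.021 → t=0.591; u2·a0=0.1150·4.274=0.492 ≤ a1=2.412 → R1 fires; Z=2 P=2 R=11 Y=2
Draw 8: a1=1.072, a2=0.866, a3=0.664, a0=2.602; τ=−ln(0.8904)/2.602=0.045 → t=0.635; u2·a0=0.0448·2.602=0.117 ≤ a1=1.072 → R1 fires; Z=1 P=2 R=12 Y=1
Draw 9: a1=0.268, a2=0.866, a3=0.332, a0=1.466; τ=−ln(0.9075)/1.466=0.066 → t=0.702; u2·a0=0.5681·1.466=0.833; a1=0.268 < 0.833 ≤ a1+a2=1.134 → R2 fires; Z=1 P=1 R=13 Y=1
Draw 10: a1=0.268, a2=0.433, a3=0.332, a0=1.033; τ=−ln(0.3992)/1.033=0.889 → t=1.591; u2·a0=0.7156·1.033=0.739; a1+a2=0.701 < 0.739 ≤ a1+…+a3=1.033 → R3 fires; Z=1 P=2 R=15 Y=0
Draw 11: a1=0.000, a2=0.866, a3=0.000, a0=0.866; τ=−ln(0.6083)/0.866=0.574 → t=2.165 > T=1.92: stop.
At T=1.92: Z=1 P=2 R=15 Y=0; the largest is R.

Dominant species at T: R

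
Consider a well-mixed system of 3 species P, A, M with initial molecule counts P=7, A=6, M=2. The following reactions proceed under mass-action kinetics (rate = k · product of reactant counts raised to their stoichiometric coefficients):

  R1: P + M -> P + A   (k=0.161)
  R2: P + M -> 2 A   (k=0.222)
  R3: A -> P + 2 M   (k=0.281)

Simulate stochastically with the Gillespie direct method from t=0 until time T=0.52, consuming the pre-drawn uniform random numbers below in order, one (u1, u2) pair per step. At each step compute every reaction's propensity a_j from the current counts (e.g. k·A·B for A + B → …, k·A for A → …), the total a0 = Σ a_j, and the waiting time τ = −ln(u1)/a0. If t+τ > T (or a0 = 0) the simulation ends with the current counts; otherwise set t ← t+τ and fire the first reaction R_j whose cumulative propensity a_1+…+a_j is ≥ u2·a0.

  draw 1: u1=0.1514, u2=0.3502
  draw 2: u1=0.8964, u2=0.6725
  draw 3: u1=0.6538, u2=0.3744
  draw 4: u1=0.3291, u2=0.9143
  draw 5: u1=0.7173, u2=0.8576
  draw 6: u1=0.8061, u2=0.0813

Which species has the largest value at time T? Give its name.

Dominant species at T: P

t=0.000: P=7 A=6 M=2
Draw 1: a1=2.254, a2=3.108, a3=1.686, a0=7.048; τ=−ln(0.1514)/7.048=0.268 → t=0.268; u2·a0=0.3502·7.048=2.468; a1=2.254 < 2.468 ≤ a1+a2=5.362 → R2 fires; P=6 A=8 M=1
Draw 2: a1=0.966, a2=1.332, a3=2.248, a0=4.546; τ=−ln(0.8964)/4.546=0.024 → t=0.292; u2·a0=0.6725·4.546=3.057; a1+a2=2.298 < 3.057 ≤ a1+…+a3=4.546 → R3 fires; P=7 A=7 M=3
Draw 3: a1=3.381, a2=4.662, a3=1.967, a0=10.010; τ=−ln(0.6538)/10.010=0.042 → t=0.334; u2·a0=0.3744·10.010=3.748; a1=3.381 < 3.748 ≤ a1+a2=8.043 → R2 fires; P=6 A=9 M=2
Draw 4: a1=1.932, a2=2.664, a3=2.529, a0=7.125; τ=−ln(0.3291)/7.125=0.156 → t=0.490; u2·a0=0.9143·7.125=6.514; a1+a2=4.596 < 6.514 ≤ a1+…+a3=7.125 → R3 fires; P=7 A=8 M=4
Draw 5: a1=4.508, a2=6.216, a3=2.248, a0=12.972; τ=−ln(0.7173)/12.972=0.026 → t=0.516; u2·a0=0.8576·12.972=11.125; a1+a2=10.724 < 11.125 ≤ a1+…+a3=12.972 → R3 fires; P=8 A=7 M=6
Draw 6: a1=7.728, a2=10.656, a3=1.967, a0=20.351; τ=−ln(0.8061)/20.351=0.011 → t=0.527 > T=0.52: stop.
At T=0.52: P=8 A=7 M=6; the largest is P.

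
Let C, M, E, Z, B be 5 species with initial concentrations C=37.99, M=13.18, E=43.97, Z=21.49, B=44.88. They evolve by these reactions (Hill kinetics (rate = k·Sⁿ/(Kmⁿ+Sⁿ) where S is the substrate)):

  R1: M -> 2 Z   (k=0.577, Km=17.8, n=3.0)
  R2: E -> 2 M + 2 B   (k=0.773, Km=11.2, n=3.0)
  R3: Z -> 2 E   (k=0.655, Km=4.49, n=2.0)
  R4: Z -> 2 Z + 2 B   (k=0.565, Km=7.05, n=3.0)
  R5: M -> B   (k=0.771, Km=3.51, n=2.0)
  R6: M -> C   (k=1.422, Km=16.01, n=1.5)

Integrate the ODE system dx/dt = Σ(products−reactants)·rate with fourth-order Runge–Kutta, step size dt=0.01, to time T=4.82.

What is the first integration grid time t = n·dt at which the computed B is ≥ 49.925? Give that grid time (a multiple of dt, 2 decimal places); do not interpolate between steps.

RK4 with dt=0.01: 482 steps to T=4.82. Trajectory (selected grid times):
t=0.00: C=37.99 M=13.18 E=43.97 Z=21.49 B=44.88
t=0.54: C=38.32 M=13.19 E=44.24 Z=21.63 B=46.68
t=1.07: C=38.64 M=13.21 E=44.50 Z=21.76 B=48.45
t=1.51: C=38.91 M=13.22 E=44.72 Z=21.87 B=49.91
t=1.52: C=38.92 M=13.22 E=44.72 Z=21.87 B=49.95
t=1.61: C=38.97 M=13.22 E=44.77 Z=21.90 B=50.25
t=2.14: C=39.29 M=13.23 E=45.03 Z=22.03 B=52.02
t=2.68: C=39.62 M=13.25 E=45.30 Z=22.17 B=53.82
t=3.21: C=39.95 M=13.26 E=45.56 Z=22.30 B=55.59
t=3.75: C=40.28 M=13.27 E=45.83 Z=22.44 B=57.39
t=4.28: C=40.60 M=13.28 E=46.09 Z=22.58 B=59.16
t=4.82: C=40.93 M=13.29 E=46.36 Z=22.72 B=60.97
B(1.51)=49.914 < 49.925 but B(1.52)=49.948 ≥ 49.925, so the first grid time is t=1.52.

Threshold first reached at t = 1.52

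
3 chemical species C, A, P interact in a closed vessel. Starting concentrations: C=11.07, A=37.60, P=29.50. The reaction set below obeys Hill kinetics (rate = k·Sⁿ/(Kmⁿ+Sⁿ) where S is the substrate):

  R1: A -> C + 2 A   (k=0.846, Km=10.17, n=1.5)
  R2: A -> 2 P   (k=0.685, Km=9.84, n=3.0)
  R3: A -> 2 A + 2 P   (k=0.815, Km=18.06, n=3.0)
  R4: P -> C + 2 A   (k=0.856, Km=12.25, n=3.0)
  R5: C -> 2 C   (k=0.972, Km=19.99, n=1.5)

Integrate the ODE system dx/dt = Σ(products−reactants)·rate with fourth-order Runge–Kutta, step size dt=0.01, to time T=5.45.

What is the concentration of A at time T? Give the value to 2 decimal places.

A at T = 51.14

RK4 with dt=0.01: 545 steps to T=5.45. Trajectory (selected grid times):
t=0.00: C=11.07 A=37.60 P=29.50
t=0.61: C=12.20 A=39.07 P=30.73
t=1.21: C=13.33 A=40.53 P=31.95
t=1.82: C=14.50 A=42.03 P=33.20
t=2.42: C=15.68 A=43.51 P=34.43
t=3.03: C=16.89 A=45.03 P=35.69
t=3.63: C=18.11 A=46.54 P=36.93
t=4.24: C=19.37 A=48.07 P=38.19
t=4.84: C=20.62 A=49.59 P=39.44
t=5.45: C=21.91 A=51.14 P=40.71
Read off A at T=5.45: 51.14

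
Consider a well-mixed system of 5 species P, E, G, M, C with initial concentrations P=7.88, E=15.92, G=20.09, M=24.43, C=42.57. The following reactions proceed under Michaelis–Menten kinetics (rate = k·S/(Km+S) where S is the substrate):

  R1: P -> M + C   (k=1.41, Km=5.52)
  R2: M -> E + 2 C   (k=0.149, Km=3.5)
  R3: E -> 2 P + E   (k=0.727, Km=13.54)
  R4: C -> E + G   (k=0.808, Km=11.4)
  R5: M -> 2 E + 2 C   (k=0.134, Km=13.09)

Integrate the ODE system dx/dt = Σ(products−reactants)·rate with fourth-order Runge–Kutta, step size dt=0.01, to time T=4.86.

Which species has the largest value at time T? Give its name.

Dominant species at T: C

RK4 with dt=0.01: 486 steps to T=4.86. Trajectory (selected grid times):
t=0.00: P=7.88 E=15.92 G=20.09 M=24.43 C=42.57
t=0.54: P=7.86 E=16.43 G=20.43 M=24.76 C=42.91
t=1.08: P=7.85 E=16.94 G=20.78 M=25.09 C=43.25
t=1.62: P=7.84 E=17.45 G=21.13 M=25.42 C=43.58
t=2.16: P=7.84 E=17.96 G=21.47 M=25.75 C=43.92
t=2.70: P=7.84 E=18.48 G=21.82 M=26.07 C=44.26
t=3.24: P=7.85 E=18.99 G=22.17 M=26.40 C=44.60
t=3.78: P=7.86 E=19.51 G=22.51 M=26.73 C=44.94
t=4.32: P=7.88 E=20.03 G=22.86 M=27.06 C=45.28
t=4.86: P=7.90 E=20.54 G=23.21 M=27.38 C=45.62
At T=4.86: P=7.90 E=20.54 G=23.21 M=27.38 C=45.62; the largest is C.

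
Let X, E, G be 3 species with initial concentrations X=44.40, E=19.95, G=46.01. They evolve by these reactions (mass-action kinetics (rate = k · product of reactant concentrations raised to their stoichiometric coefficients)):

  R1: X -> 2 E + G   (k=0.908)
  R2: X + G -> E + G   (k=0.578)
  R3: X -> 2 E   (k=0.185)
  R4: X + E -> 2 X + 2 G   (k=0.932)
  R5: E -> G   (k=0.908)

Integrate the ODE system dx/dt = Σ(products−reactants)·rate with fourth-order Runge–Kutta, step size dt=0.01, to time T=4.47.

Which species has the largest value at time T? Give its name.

Dominant species at T: G

RK4 with dt=0.01: 447 steps to T=4.47. Trajectory (selected grid times):
t=0.00: X=44.40 E=19.95 G=46.01
t=0.50: X=0.00 E=43.28 G=197.30
t=0.99: X=0.00 E=27.74 G=212.85
t=1.49: X=0.00 E=17.62 G=222.97
t=1.99: X=0.00 E=11.19 G=229.40
t=2.48: X=0.00 E=7.17 G=233.41
t=2.98: X=0.00 E=4.55 G=236.03
t=3.48: X=0.00 E=2.89 G=237.69
t=3.97: X=0.00 E=1.85 G=238.73
t=4.47: X=0.00 E=1.18 G=239.41
At T=4.47: X=0.00 E=1.18 G=239.41; the largest is G.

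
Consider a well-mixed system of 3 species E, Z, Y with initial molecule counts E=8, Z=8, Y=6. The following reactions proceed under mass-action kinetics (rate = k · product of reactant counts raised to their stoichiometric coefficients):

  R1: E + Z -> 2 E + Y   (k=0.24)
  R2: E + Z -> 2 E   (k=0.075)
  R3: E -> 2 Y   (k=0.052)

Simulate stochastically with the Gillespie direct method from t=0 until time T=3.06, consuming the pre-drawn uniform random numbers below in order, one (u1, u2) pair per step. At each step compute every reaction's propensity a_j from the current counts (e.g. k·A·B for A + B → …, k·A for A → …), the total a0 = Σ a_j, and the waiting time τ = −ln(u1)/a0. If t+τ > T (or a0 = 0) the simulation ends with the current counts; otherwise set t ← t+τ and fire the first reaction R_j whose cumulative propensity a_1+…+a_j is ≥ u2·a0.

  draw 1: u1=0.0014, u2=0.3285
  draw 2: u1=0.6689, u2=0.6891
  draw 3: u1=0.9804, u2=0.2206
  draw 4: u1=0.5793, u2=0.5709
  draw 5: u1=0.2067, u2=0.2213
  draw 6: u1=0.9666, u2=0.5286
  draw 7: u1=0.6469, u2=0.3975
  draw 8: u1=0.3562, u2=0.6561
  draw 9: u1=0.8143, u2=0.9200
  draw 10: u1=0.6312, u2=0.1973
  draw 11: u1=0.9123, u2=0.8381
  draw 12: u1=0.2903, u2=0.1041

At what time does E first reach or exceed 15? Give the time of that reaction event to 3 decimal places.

t=0.000: E=8 Z=8 Y=6
Draw 1: a1=15.360, a2=4.800, a3=0.416, a0=20.576; τ=−ln(0.0014)/20.576=0.319 → t=0.319; u2·a0=0.3285·20.576=6.759 ≤ a1=15.360 → R1 fires; E=9 Z=7 Y=7
Draw 2: a1=15.120, a2=4.725, a3=0.468, a0=20.313; τ=−ln(0.6689)/20.313=0.020 → t=0.339; u2·a0=0.6891·20.313=13.998 ≤ a1=15.120 → R1 fires; E=10 Z=6 Y=8
Draw 3: a1=14.400, a2=4.500, a3=0.520, a0=19.420; τ=−ln(0.9804)/19.420=0.001 → t=0.340; u2·a0=0.2206·19.420=4.284 ≤ a1=14.400 → R1 fires; E=11 Z=5 Y=9
Draw 4: a1=13.200, a2=4.125, a3=0.572, a0=17.897; τ=−ln(0.5793)/17.897=0.031 → t=0.371; u2·a0=0.5709·17.897=10.217 ≤ a1=13.200 → R1 fires; E=12 Z=4 Y=10
Draw 5: a1=11.520, a2=3.600, a3=0.624, a0=15.744; τ=−ln(0.2067)/15.744=0.100 → t=0.471; u2·a0=0.2213·15.744=3.484 ≤ a1=11.520 → R1 fires; E=13 Z=3 Y=11
Draw 6: a1=9.360, a2=2.925, a3=0.676, a0=12.961; τ=−ln(0.9666)/12.961=0.003 → t=0.473; u2·a0=0.5286·12.961=6.851 ≤ a1=9.360 → R1 fires; E=14 Z=2 Y=12
Draw 7: a1=6.720, a2=2.100, a3=0.728, a0=9.548; τ=−ln(0.6469)/9.548=0.046 → t=0.519; u2·a0=0.3975·9.548=3.795 ≤ a1=6.720 → R1 fires; E=15 Z=1 Y=13
Draw 8: a1=3.600, a2=1.125, a3=0.780, a0=5.505; τ=−ln(0.3562)/5.505=0.188 → t=0.707; u2·a0=0.6561·5.505=3.612; a1=3.600 < 3.612 ≤ a1+a2=4.725 → R2 fires; E=16 Z=0 Y=13
Draw 9: a1=0.000, a2=0.000, a3=0.832, a0=0.832; τ=−ln(0.8143)/0.832=0.247 → t=0.953; u2·a0=0.9200·0.832=0.765; a1+a2=0.000 < 0.765 ≤ a1+…+a3=0.832 → R3 fires; E=15 Z=0 Y=15
Draw 10: a1=0.000, a2=0.000, a3=0.780, a0=0.780; τ=−ln(0.6312)/0.780=0.590 → t=1.543; u2·a0=0.1973·0.780=0.154; a1+a2=0.000 < 0.154 ≤ a1+…+a3=0.780 → R3 fires; E=14 Z=0 Y=17
Draw 11: a1=0.000, a2=0.000, a3=0.728, a0=0.728; τ=−ln(0.9123)/0.728=0.126 → t=1.669; u2·a0=0.8381·0.728=0.610; a1+a2=0.000 < 0.610 ≤ a1+…+a3=0.728 → R3 fires; E=13 Z=0 Y=19
Draw 12: a1=0.000, a2=0.000, a3=0.676, a0=0.676; τ=−ln(0.2903)/0.676=1.830 → t=3.499 > T=3.06: stop.
E first becomes ≥ 15 when it reaches 15 at the event at t=0.519.

Threshold first reached at t = 0.519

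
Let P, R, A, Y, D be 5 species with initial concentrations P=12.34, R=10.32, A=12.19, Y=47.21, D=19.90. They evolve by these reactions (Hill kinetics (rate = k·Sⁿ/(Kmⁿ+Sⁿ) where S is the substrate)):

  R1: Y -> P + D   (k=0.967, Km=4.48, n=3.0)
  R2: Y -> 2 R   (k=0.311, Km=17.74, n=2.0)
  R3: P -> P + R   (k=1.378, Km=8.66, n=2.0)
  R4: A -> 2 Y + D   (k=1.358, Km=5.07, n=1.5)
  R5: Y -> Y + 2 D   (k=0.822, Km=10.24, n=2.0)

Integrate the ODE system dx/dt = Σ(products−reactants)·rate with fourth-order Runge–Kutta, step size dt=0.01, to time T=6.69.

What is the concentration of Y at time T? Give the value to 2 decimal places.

Y at T = 51.41

RK4 with dt=0.01: 669 steps to T=6.69. Trajectory (selected grid times):
t=0.00: P=12.34 R=10.32 A=12.19 Y=47.21 D=19.90
t=0.74: P=13.05 R=11.42 A=11.41 Y=47.86 D=22.56
t=1.49: P=13.78 R=12.56 A=10.63 Y=48.48 D=25.24
t=2.23: P=14.49 R=13.71 A=9.88 Y=49.06 D=27.87
t=2.97: P=15.21 R=14.88 A=9.16 Y=49.58 D=30.47
t=3.72: P=15.93 R=16.08 A=8.45 Y=50.07 D=33.09
t=4.46: P=16.65 R=17.28 A=7.78 Y=50.49 D=35.64
t=5.20: P=17.36 R=18.50 A=7.14 Y=50.86 D=38.17
t=5.95: P=18.09 R=19.75 A=6.52 Y=51.17 D=40.70
t=6.69: P=18.80 R=21.00 A=5.94 Y=51.41 D=43.17
Read off Y at T=6.69: 51.41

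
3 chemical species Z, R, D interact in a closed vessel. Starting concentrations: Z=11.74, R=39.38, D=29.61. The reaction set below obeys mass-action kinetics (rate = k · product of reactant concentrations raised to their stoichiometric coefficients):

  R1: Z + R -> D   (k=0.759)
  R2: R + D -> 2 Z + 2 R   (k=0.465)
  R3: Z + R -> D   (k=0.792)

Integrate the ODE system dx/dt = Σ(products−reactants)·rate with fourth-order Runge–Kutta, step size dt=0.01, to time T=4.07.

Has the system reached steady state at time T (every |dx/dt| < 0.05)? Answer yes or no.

Steady state at T: yes

RK4 with dt=0.01: 407 steps to T=4.07. Trajectory (selected grid times):
t=0.00: Z=11.74 R=39.38 D=29.61
t=0.45: Z=34.47 R=0.01 D=68.98
t=0.90: Z=34.47 R=0.00 D=68.99
t=1.36: Z=34.47 R=0.00 D=68.99
t=1.81: Z=34.47 R=0.00 D=68.99
t=2.26: Z=34.47 R=0.00 D=68.99
t=2.71: Z=34.47 R=0.00 D=68.99
t=3.17: Z=34.47 R=0.00 D=68.99
t=3.62: Z=34.47 R=0.00 D=68.99
t=4.07: Z=34.47 R=0.00 D=68.99
Rates at T: R1=0.0000, R2=0.0000, R3=0.0000
dx/dt at T (Σ net stoichiometry × rate): Z=+0.0000, R=-0.0000, D=+0.0000
Largest |dx/dt| is |-0.0000| (R) < 0.05 → steady.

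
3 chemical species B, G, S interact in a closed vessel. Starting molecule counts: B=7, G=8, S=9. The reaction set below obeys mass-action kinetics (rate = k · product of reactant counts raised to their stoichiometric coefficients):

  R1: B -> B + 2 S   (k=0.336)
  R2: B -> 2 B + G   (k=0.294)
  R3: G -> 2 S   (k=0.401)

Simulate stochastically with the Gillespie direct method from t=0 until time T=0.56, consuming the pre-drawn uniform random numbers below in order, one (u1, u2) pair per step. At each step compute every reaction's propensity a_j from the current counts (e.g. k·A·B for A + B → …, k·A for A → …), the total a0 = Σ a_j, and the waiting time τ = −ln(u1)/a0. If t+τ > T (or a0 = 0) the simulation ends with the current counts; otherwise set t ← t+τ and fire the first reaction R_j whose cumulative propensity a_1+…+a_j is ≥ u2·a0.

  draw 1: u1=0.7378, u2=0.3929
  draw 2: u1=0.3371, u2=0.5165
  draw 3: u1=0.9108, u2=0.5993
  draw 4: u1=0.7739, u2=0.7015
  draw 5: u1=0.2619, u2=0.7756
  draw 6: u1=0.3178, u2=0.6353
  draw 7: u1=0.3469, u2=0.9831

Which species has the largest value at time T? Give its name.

t=0.000: B=7 G=8 S=9
Draw 1: a1=2.352, a2=2.058, a3=3.208, a0=7.618; τ=−ln(0.7378)/7.618=0.040 → t=0.040; u2·a0=0.3929·7.618=2.993; a1=2.352 < 2.993 ≤ a1+a2=4.410 → R2 fires; B=8 G=9 S=9
Draw 2: a1=2.688, a2=2.352, a3=3.609, a0=8.649; τ=−ln(0.3371)/8.649=0.126 → t=0.166; u2·a0=0.5165·8.649=4.467; a1=2.688 < 4.467 ≤ a1+a2=5.040 → R2 fires; B=9 G=10 S=9
Draw 3: a1=3.024, a2=2.646, a3=4.010, a0=9.680; τ=−ln(0.9108)/9.680=0.010 → t=0.175; u2·a0=0.5993·9.680=5.801; a1+a2=5.670 < 5.801 ≤ a1+…+a3=9.680 → R3 fires; B=9 G=9 S=11
Draw 4: a1=3.024, a2=2.646, a3=3.609, a0=9.279; τ=−ln(0.7739)/9.279=0.028 → t=0.203; u2·a0=0.7015·9.279=6.509; a1+a2=5.670 < 6.509 ≤ a1+…+a3=9.279 → R3 fires; B=9 G=8 S=13
Draw 5: a1=3.024, a2=2.646, a3=3.208, a0=8.878; τ=−ln(0.2619)/8.878=0.151 → t=0.354; u2·a0=0.7756·8.878=6.886; a1+a2=5.670 < 6.886 ≤ a1+…+a3=8.878 → R3 fires; B=9 G=7 S=15
Draw 6: a1=3.024, a2=2.646, a3=2.807, a0=8.477; τ=−ln(0.3178)/8.477=0.135 → t=0.489; u2·a0=0.6353·8.477=5.385; a1=3.024 < 5.385 ≤ a1+a2=5.670 → R2 fires; B=10 G=8 S=15
Draw 7: a1=3.360, a2=2.940, a3=3.208, a0=9.508; τ=−ln(0.3469)/9.508=0.111 → t=0.600 > T=0.56: stop.
At T=0.56: B=10 G=8 S=15; the largest is S.

Dominant species at T: S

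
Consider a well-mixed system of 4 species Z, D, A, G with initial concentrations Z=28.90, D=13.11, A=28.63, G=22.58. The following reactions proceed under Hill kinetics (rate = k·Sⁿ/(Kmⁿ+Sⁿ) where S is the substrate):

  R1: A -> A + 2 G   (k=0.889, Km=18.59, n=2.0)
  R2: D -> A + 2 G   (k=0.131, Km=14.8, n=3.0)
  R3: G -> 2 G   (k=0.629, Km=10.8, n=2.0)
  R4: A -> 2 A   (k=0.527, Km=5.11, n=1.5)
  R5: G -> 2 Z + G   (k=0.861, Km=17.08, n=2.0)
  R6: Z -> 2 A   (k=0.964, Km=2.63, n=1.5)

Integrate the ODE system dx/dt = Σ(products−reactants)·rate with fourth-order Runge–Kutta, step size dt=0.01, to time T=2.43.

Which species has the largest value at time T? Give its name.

RK4 with dt=0.01: 243 steps to T=2.43. Trajectory (selected grid times):
t=0.00: Z=28.90 D=13.11 A=28.63 G=22.58
t=0.27: Z=28.94 D=13.10 A=29.28 G=23.09
t=0.54: Z=28.99 D=13.08 A=29.94 G=23.60
t=0.81: Z=29.05 D=13.07 A=30.59 G=24.12
t=1.08: Z=29.11 D=13.05 A=31.25 G=24.64
t=1.35: Z=29.17 D=13.04 A=31.90 G=25.17
t=1.62: Z=29.24 D=13.02 A=32.56 G=25.70
t=1.89: Z=29.31 D=13.01 A=33.21 G=26.24
t=2.16: Z=29.38 D=12.99 A=33.87 G=26.78
t=2.43: Z=29.46 D=12.98 A=34.52 G=27.33
At T=2.43: Z=29.46 D=12.98 A=34.52 G=27.33; the largest is A.

Dominant species at T: A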